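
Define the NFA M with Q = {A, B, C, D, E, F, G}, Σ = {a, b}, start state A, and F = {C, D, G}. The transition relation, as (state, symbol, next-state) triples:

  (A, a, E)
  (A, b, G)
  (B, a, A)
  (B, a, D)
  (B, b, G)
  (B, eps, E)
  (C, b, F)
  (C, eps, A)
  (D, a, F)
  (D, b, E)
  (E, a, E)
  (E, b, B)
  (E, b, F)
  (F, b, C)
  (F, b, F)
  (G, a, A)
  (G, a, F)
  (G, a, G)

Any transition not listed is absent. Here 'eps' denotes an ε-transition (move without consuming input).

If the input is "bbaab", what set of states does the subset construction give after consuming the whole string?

∅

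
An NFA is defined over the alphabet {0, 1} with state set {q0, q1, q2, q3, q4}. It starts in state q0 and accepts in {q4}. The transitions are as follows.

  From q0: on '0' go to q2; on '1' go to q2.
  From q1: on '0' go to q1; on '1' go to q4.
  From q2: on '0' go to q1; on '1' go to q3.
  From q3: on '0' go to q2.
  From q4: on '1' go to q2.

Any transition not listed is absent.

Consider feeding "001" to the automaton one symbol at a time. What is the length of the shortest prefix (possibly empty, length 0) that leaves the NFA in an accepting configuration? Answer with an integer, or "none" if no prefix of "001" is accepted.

Start in {q0}.
Read '0': {q0} → {q2}.
Read '0': {q2} → {q1}.
Read '1': {q1} → {q4}.
None of the earlier sets intersect F, but {q4} does.

3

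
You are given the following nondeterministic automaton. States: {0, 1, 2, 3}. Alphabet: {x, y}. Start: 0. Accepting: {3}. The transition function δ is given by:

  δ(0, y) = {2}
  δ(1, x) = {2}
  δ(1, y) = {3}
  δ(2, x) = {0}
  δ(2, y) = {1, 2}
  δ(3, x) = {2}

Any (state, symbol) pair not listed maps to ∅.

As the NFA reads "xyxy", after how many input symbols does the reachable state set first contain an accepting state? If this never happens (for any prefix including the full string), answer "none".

none

Start in {0}.
Read 'x': 0→∅; now ∅.
The set is empty and remains empty for the remaining 3 symbols.
No reachable set along the way intersects F.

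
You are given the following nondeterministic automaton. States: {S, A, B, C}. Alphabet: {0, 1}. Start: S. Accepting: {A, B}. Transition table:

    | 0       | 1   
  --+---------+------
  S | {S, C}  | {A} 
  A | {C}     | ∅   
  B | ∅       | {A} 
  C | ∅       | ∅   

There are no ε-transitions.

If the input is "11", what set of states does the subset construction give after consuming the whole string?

∅

Start in {S}.
Read '1': S→{A}; now {A}.
Read '1': A→∅; now ∅.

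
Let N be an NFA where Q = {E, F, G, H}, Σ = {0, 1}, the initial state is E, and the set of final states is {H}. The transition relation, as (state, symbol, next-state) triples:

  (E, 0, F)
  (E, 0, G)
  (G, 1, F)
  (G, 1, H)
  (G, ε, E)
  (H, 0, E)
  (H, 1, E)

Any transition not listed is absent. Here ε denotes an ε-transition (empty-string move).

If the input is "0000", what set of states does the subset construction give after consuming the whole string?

Start in {E}.
Read '0': {E} → {E, F, G}.
Read '0': {E, F, G} → {E, F, G}.
Read '0': {E, F, G} → {E, F, G}.
Read '0': {E, F, G} → {E, F, G}.

{E, F, G}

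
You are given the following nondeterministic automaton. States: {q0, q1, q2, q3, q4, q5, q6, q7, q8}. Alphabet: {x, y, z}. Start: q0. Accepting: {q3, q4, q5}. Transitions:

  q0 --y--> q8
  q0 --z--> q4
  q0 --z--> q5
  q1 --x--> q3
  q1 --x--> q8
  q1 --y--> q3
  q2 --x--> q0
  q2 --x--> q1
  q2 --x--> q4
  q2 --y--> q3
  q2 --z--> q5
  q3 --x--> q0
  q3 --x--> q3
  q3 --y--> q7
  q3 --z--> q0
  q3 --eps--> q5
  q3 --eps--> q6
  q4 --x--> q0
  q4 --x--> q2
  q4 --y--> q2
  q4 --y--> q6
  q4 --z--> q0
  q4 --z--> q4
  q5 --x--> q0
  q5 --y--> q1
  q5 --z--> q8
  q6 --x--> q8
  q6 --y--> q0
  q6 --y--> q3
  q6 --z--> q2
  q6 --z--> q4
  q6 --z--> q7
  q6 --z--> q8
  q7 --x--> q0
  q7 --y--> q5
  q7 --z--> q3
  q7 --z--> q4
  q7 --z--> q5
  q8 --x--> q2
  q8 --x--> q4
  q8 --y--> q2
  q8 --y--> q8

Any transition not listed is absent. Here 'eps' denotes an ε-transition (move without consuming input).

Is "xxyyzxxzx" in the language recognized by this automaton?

Start in {q0}.
Read 'x': {q0} → ∅.
The set is empty and remains empty for the remaining 8 symbols.
The final set ∅ contains no accepting state.

No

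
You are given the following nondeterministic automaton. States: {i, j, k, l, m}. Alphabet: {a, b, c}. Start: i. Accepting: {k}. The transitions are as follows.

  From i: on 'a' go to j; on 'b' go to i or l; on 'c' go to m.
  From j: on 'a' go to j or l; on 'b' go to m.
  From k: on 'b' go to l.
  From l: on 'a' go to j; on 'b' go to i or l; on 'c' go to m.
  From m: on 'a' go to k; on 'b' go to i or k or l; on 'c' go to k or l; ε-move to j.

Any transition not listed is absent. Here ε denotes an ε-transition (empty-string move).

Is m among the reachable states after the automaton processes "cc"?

No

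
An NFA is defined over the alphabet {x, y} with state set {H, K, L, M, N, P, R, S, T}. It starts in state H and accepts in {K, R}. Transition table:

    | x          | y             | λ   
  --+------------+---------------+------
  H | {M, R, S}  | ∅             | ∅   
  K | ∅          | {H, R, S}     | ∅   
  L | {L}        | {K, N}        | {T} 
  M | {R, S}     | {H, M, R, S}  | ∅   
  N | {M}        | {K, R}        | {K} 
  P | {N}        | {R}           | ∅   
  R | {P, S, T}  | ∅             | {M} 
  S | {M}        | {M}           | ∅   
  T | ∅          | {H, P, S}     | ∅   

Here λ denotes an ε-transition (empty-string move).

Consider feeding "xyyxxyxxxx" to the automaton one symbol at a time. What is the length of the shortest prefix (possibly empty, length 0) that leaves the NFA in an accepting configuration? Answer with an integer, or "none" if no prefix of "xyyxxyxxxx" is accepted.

1

Start in {H}.
Read 'x': {H} → {M, R, S}.
None of the earlier sets intersect F, but {M, R, S} does.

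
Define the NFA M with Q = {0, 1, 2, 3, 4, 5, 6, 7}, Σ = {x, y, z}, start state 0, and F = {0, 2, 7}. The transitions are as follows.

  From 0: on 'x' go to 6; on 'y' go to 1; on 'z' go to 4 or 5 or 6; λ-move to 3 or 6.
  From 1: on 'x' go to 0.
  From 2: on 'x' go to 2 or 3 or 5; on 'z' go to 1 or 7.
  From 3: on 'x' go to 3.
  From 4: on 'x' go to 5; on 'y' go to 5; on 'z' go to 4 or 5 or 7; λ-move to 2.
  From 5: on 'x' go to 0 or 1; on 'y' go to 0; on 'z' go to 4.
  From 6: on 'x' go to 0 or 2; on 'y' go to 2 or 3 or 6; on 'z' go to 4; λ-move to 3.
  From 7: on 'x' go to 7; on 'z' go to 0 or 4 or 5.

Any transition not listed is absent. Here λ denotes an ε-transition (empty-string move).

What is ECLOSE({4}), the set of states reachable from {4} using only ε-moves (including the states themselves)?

{2, 4}

Begin with {4}.
ε-move 4 → 2; add 2.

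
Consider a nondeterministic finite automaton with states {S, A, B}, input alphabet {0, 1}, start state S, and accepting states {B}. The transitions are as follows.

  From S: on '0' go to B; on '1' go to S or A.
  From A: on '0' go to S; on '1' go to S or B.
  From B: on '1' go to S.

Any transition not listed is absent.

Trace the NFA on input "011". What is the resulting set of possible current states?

Start in {S}.
Read '0': S→{B}; now {B}.
Read '1': B→{S}; now {S}.
Read '1': S→{S, A}; now {S, A}.

{S, A}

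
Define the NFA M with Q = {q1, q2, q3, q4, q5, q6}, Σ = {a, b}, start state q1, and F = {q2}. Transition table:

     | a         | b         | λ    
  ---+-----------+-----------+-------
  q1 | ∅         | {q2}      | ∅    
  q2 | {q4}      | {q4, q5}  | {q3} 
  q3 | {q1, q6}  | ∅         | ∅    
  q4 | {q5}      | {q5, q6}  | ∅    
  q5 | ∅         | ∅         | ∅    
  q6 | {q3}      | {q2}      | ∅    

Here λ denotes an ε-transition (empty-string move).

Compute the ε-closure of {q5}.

Begin with {q5}.
No ε-moves leave this set, so the closure equals the set itself.

{q5}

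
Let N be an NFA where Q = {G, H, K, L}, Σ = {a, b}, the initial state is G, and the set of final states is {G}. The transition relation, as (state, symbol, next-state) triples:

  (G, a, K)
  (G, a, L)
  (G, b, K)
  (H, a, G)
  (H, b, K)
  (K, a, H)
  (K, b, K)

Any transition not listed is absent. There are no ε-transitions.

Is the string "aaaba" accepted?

No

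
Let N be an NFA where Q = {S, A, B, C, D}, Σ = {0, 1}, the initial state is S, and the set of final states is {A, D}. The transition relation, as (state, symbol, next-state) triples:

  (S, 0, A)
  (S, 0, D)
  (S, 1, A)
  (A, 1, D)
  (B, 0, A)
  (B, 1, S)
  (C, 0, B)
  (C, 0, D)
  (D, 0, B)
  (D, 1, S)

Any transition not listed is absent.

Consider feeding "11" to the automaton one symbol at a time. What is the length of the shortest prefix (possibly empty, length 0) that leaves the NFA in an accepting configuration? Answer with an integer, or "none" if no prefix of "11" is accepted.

1

Start in {S}.
Read '1': {S} → {A}.
None of the earlier sets intersect F, but {A} does.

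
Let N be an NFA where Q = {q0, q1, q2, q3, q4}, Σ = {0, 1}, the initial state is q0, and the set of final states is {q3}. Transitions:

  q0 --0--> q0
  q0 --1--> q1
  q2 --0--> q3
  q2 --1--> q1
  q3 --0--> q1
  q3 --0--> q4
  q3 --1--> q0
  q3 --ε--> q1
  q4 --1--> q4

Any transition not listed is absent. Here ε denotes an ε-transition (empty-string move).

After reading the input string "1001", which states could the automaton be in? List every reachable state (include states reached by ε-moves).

Start in {q0}.
Read '1': {q0} → {q1}.
Read '0': {q1} → ∅.
The set is empty and remains empty for the remaining 2 symbols.

∅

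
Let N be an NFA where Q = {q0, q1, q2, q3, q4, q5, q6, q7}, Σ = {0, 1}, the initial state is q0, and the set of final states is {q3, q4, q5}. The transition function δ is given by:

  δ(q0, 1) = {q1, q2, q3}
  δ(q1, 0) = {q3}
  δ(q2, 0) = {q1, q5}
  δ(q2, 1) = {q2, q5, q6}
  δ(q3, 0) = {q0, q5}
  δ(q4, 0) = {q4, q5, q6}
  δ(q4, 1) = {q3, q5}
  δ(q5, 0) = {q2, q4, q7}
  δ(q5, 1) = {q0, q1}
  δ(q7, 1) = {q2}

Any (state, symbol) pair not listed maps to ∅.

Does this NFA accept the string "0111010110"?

No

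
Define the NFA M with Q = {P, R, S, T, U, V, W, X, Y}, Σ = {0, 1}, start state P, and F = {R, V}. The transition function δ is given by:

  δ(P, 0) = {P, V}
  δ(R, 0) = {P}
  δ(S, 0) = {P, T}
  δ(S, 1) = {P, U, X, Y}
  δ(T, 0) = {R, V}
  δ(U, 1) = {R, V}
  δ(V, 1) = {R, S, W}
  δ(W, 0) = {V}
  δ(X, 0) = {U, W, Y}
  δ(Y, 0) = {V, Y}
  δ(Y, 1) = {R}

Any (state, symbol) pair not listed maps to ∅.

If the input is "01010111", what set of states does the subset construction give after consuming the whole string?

Start in {P}.
Read '0': P→{P, V}; now {P, V}.
Read '1': P→∅, V→{R, S, W}; now {R, S, W}.
Read '0': R→{P}, S→{P, T}, W→{V}; now {P, T, V}.
Read '1': P→∅, T→∅, V→{R, S, W}; now {R, S, W}.
Read '0': R→{P}, S→{P, T}, W→{V}; now {P, T, V}.
Read '1': P→∅, T→∅, V→{R, S, W}; now {R, S, W}.
Read '1': R→∅, S→{P, U, X, Y}, W→∅; now {P, U, X, Y}.
Read '1': P→∅, U→{R, V}, X→∅, Y→{R}; now {R, V}.

{R, V}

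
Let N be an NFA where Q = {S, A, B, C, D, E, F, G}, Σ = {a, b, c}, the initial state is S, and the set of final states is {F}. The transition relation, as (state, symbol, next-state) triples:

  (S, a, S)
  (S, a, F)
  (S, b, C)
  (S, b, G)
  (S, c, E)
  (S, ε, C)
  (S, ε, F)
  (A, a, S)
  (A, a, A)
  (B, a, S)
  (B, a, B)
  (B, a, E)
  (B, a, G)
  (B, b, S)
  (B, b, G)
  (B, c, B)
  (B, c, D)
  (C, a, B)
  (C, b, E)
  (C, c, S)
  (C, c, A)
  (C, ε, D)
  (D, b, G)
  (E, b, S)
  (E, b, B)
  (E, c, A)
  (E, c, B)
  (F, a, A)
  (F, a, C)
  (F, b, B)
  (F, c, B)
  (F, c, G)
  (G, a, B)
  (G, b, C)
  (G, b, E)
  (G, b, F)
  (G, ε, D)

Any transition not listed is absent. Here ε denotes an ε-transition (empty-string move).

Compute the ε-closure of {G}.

{D, G}

Begin with {G}.
ε-move G → D; add D.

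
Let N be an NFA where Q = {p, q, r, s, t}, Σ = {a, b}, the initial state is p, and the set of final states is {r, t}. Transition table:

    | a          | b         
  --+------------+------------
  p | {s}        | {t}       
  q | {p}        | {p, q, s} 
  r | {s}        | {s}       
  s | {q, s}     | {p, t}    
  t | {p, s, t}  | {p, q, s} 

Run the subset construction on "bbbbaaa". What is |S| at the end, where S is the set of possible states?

Start in {p}.
Read 'b': p→{t}; now {t}.
Read 'b': t→{p, q, s}; now {p, q, s}.
Read 'b': p→{t}, q→{p, q, s}, s→{p, t}; now {p, q, s, t}.
Read 'b': p→{t}, q→{p, q, s}, s→{p, t}, t→{p, q, s}; now {p, q, s, t}.
Read 'a': p→{s}, q→{p}, s→{q, s}, t→{p, s, t}; now {p, q, s, t}.
Read 'a': p→{s}, q→{p}, s→{q, s}, t→{p, s, t}; now {p, q, s, t}.
Read 'a': p→{s}, q→{p}, s→{q, s}, t→{p, s, t}; now {p, q, s, t}.
That set has 4 states.

4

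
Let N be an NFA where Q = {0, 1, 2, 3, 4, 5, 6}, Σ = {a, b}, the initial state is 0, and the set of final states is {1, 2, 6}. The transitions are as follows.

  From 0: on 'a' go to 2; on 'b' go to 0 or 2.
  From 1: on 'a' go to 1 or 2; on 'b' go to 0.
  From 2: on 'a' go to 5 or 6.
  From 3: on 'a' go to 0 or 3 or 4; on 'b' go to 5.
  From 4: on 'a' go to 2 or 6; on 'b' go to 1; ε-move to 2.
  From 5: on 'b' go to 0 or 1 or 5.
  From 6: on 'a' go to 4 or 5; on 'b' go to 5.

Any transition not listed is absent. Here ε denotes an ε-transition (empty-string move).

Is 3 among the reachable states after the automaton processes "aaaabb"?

Start in {0}.
Read 'a': 0→{2}; now {2}.
Read 'a': 2→{5, 6}; now {5, 6}.
Read 'a': 5→∅, 6→{4, 5}; union {4, 5}; ε-closure = {2, 4, 5}.
Read 'a': 2→{5, 6}, 4→{2, 6}, 5→∅; now {2, 5, 6}.
Read 'b': 2→∅, 5→{0, 1, 5}, 6→{5}; now {0, 1, 5}.
Read 'b': 0→{0, 2}, 1→{0}, 5→{0, 1, 5}; now {0, 1, 2, 5}.
State 3 is not in {0, 1, 2, 5}.

No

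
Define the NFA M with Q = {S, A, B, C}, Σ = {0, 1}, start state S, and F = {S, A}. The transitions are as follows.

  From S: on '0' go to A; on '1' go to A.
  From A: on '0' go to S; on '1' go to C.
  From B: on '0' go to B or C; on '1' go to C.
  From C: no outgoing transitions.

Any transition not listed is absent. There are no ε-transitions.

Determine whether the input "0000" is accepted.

Yes

Start in {S}.
Read '0': {S} → {A}.
Read '0': {A} → {S}.
Read '0': {S} → {A}.
Read '0': {A} → {S}.
The final set {S} contains the accepting state S.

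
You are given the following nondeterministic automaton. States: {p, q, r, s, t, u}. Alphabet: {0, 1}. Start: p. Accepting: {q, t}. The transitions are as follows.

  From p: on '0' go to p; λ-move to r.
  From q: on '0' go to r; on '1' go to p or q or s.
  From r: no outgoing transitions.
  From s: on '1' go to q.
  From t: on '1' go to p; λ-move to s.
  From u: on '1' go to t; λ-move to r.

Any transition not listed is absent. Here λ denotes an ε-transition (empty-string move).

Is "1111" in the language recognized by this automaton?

No

Start: ε-closure({p}) = {p, r}.
Read '1': {p, r} → ∅.
The set is empty and remains empty for the remaining 3 symbols.
The final set ∅ contains no accepting state.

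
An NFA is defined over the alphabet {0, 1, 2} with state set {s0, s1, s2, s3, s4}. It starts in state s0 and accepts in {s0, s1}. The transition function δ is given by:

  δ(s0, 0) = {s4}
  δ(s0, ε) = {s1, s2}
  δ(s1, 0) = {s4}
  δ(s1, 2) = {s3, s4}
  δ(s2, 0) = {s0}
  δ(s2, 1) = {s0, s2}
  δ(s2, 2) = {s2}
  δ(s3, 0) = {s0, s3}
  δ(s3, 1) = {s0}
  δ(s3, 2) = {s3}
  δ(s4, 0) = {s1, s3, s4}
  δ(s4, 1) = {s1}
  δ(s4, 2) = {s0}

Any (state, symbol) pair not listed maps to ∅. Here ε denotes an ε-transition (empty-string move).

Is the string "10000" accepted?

Yes

Start: ε-closure({s0}) = {s0, s1, s2}.
Read '1': {s0, s1, s2} → {s0, s1, s2}.
Read '0': {s0, s1, s2} → {s0, s1, s2, s4}.
Read '0': {s0, s1, s2, s4} → {s0, s1, s2, s3, s4}.
Read '0': {s0, s1, s2, s3, s4} → {s0, s1, s2, s3, s4}.
Read '0': {s0, s1, s2, s3, s4} → {s0, s1, s2, s3, s4}.
The final set {s0, s1, s2, s3, s4} contains the accepting states s0, s1.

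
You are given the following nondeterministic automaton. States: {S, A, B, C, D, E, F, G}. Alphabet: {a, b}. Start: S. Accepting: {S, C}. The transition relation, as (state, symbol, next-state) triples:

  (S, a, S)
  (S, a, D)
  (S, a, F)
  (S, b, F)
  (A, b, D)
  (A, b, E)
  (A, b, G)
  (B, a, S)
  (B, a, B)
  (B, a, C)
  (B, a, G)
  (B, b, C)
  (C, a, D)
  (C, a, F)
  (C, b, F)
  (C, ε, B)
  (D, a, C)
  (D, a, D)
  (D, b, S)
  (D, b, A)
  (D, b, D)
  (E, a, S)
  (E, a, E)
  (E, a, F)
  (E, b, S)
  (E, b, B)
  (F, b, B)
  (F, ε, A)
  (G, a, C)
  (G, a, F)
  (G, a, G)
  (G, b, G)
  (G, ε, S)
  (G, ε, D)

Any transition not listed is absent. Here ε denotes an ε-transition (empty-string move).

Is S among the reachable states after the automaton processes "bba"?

Yes

Start in {S}.
Read 'b': {S} → {A, F}.
Read 'b': {A, F} → {S, B, D, E, G}.
Read 'a': {S, B, D, E, G} → {S, A, B, C, D, E, F, G}.
State S is in {S, A, B, C, D, E, F, G}.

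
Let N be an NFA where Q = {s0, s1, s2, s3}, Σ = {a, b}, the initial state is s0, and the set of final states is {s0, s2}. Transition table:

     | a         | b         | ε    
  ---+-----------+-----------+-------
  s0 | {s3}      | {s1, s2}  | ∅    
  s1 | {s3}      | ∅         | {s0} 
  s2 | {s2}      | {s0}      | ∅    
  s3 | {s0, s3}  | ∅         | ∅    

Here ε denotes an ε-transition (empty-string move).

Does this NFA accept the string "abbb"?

Start in {s0}.
Read 'a': s0→{s3}; now {s3}.
Read 'b': s3→∅; now ∅.
The set is empty and remains empty for the remaining 2 symbols.
The final set ∅ contains no accepting state.

No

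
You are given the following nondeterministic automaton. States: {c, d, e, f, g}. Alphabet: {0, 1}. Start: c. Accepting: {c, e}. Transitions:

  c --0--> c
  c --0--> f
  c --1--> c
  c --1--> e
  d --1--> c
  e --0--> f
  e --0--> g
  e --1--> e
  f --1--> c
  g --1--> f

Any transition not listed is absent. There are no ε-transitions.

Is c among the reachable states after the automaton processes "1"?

Yes

Start in {c}.
Read '1': c→{c, e}; now {c, e}.
State c is in {c, e}.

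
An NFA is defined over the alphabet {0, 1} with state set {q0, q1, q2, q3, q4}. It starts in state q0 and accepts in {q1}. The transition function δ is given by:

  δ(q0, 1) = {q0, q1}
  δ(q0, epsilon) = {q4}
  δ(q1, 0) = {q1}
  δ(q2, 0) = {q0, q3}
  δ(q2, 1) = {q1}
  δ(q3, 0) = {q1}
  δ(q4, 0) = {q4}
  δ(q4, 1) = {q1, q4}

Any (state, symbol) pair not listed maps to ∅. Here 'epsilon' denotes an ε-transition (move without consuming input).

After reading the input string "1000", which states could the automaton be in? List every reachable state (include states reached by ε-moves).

{q1, q4}

Start: ε-closure({q0}) = {q0, q4}.
Read '1': {q0, q4} → {q0, q1, q4}.
Read '0': {q0, q1, q4} → {q1, q4}.
Read '0': {q1, q4} → {q1, q4}.
Read '0': {q1, q4} → {q1, q4}.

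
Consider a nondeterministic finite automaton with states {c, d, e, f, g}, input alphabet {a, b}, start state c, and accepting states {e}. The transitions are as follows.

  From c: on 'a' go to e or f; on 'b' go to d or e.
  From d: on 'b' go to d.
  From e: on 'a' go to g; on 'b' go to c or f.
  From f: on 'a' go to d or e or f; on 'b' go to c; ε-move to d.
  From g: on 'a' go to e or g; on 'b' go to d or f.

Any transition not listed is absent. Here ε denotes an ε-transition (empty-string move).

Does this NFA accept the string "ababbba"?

Yes

Start in {c}.
Read 'a': {c} → {d, e, f}.
Read 'b': {d, e, f} → {c, d, f}.
Read 'a': {c, d, f} → {d, e, f}.
Read 'b': {d, e, f} → {c, d, f}.
Read 'b': {c, d, f} → {c, d, e}.
Read 'b': {c, d, e} → {c, d, e, f}.
Read 'a': {c, d, e, f} → {d, e, f, g}.
The final set {d, e, f, g} contains the accepting state e.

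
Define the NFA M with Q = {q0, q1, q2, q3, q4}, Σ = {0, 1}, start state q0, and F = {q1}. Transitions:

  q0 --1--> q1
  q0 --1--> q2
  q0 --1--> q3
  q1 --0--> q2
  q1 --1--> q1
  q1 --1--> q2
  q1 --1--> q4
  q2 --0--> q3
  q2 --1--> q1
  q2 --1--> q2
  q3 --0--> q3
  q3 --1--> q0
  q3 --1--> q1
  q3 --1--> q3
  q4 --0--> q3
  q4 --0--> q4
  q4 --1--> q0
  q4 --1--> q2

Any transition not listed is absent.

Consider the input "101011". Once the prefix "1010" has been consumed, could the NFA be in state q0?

Start in {q0}.
Read '1': q0→{q1, q2, q3}; now {q1, q2, q3}.
Read '0': q1→{q2}, q2→{q3}, q3→{q3}; now {q2, q3}.
Read '1': q2→{q1, q2}, q3→{q0, q1, q3}; now {q0, q1, q2, q3}.
Read '0': q0→∅, q1→{q2}, q2→{q3}, q3→{q3}; now {q2, q3}.
State q0 is not in {q2, q3}.

No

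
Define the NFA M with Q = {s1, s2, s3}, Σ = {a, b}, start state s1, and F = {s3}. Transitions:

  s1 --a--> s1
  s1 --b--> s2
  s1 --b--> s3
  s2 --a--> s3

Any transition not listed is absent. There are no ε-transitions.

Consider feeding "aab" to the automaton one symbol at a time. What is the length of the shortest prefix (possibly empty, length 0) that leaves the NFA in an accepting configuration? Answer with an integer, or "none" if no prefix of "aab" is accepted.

3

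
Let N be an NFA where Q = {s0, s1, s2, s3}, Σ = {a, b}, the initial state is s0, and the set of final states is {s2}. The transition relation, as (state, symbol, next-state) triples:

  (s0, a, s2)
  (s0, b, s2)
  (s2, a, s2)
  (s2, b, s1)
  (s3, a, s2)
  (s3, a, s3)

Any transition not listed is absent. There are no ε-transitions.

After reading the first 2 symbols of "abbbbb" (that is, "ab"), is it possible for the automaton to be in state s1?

Yes

Start in {s0}.
Read 'a': {s0} → {s2}.
Read 'b': {s2} → {s1}.
State s1 is in {s1}.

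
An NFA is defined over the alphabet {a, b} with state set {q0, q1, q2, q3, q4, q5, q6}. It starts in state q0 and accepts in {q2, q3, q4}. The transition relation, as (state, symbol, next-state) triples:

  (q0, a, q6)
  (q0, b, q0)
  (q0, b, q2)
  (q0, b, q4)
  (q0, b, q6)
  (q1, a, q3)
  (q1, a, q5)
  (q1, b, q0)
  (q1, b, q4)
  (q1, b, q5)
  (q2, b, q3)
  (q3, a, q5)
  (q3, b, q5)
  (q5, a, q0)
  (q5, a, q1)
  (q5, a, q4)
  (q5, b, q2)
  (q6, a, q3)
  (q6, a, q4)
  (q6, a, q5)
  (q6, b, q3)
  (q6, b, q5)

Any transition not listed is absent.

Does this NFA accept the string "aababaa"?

Start in {q0}.
Read 'a': q0→{q6}; now {q6}.
Read 'a': q6→{q3, q4, q5}; now {q3, q4, q5}.
Read 'b': q3→{q5}, q4→∅, q5→{q2}; now {q2, q5}.
Read 'a': q2→∅, q5→{q0, q1, q4}; now {q0, q1, q4}.
Read 'b': q0→{q0, q2, q4, q6}, q1→{q0, q4, q5}, q4→∅; now {q0, q2, q4, q5, q6}.
Read 'a': q0→{q6}, q2→∅, q4→∅, q5→{q0, q1, q4}, q6→{q3, q4, q5}; now {q0, q1, q3, q4, q5, q6}.
Read 'a': q0→{q6}, q1→{q3, q5}, q3→{q5}, q4→∅, q5→{q0, q1, q4}, q6→{q3, q4, q5}; now {q0, q1, q3, q4, q5, q6}.
The final set {q0, q1, q3, q4, q5, q6} contains the accepting states q3, q4.

Yes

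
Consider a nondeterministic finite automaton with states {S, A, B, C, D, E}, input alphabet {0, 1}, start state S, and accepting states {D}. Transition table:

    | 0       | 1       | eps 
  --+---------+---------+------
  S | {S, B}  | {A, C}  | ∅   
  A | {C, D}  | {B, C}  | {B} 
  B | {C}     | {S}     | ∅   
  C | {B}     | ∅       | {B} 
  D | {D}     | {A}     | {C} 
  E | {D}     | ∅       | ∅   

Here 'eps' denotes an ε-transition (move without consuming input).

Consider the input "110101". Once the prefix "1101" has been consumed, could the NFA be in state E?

Start in {S}.
Read '1': {S} → {A, B, C}.
Read '1': {A, B, C} → {S, B, C}.
Read '0': {S, B, C} → {S, B, C}.
Read '1': {S, B, C} → {S, A, B, C}.
State E is not in {S, A, B, C}.

No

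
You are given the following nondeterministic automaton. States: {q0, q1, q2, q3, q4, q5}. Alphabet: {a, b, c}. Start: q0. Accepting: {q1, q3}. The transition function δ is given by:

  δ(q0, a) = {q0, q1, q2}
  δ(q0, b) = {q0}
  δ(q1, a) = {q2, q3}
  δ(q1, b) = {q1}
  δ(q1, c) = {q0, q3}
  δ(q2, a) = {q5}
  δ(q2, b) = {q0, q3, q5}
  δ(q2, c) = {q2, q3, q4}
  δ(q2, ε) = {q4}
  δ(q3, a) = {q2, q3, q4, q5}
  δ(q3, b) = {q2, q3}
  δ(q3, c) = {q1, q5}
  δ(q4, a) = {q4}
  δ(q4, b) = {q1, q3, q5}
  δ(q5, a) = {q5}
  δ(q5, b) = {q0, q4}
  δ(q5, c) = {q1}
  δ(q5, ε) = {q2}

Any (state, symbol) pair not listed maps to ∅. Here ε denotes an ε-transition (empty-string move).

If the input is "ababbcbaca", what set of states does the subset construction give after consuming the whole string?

Start in {q0}.
Read 'a': q0→{q0, q1, q2}; union {q0, q1, q2}; ε-closure = {q0, q1, q2, q4}.
Read 'b': q0→{q0}, q1→{q1}, q2→{q0, q3, q5}, q4→{q1, q3, q5}; union {q0, q1, q3, q5}; ε-closure = {q0, q1, q2, q3, q4, q5}.
Read 'a': q0→{q0, q1, q2}, q1→{q2, q3}, q2→{q5}, q3→{q2, q3, q4, q5}, q4→{q4}, q5→{q5}; now {q0, q1, q2, q3, q4, q5}.
Read 'b': q0→{q0}, q1→{q1}, q2→{q0, q3, q5}, q3→{q2, q3}, q4→{q1, q3, q5}, q5→{q0, q4}; now {q0, q1, q2, q3, q4, q5}.
Read 'b': q0→{q0}, q1→{q1}, q2→{q0, q3, q5}, q3→{q2, q3}, q4→{q1, q3, q5}, q5→{q0, q4}; now {q0, q1, q2, q3, q4, q5}.
Read 'c': q0→∅, q1→{q0, q3}, q2→{q2, q3, q4}, q3→{q1, q5}, q4→∅, q5→{q1}; now {q0, q1, q2, q3, q4, q5}.
Read 'b': q0→{q0}, q1→{q1}, q2→{q0, q3, q5}, q3→{q2, q3}, q4→{q1, q3, q5}, q5→{q0, q4}; now {q0, q1, q2, q3, q4, q5}.
Read 'a': q0→{q0, q1, q2}, q1→{q2, q3}, q2→{q5}, q3→{q2, q3, q4, q5}, q4→{q4}, q5→{q5}; now {q0, q1, q2, q3, q4, q5}.
Read 'c': q0→∅, q1→{q0, q3}, q2→{q2, q3, q4}, q3→{q1, q5}, q4→∅, q5→{q1}; now {q0, q1, q2, q3, q4, q5}.
Read 'a': q0→{q0, q1, q2}, q1→{q2, q3}, q2→{q5}, q3→{q2, q3, q4, q5}, q4→{q4}, q5→{q5}; now {q0, q1, q2, q3, q4, q5}.

{q0, q1, q2, q3, q4, q5}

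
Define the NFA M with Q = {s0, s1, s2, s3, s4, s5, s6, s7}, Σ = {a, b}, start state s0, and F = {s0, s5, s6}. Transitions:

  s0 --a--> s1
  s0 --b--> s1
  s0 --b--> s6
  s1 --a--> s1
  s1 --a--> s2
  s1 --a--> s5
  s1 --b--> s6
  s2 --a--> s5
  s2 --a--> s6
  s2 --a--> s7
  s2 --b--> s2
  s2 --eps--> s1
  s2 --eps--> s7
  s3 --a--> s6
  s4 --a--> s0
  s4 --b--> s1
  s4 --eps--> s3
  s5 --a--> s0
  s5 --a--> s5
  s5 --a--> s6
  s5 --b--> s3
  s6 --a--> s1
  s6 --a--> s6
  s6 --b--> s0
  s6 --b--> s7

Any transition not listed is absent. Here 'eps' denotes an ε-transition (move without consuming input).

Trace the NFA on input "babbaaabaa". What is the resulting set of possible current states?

{s0, s1, s2, s5, s6, s7}

Start in {s0}.
Read 'b': {s0} → {s1, s6}.
Read 'a': {s1, s6} → {s1, s2, s5, s6, s7}.
Read 'b': {s1, s2, s5, s6, s7} → {s0, s1, s2, s3, s6, s7}.
Read 'b': {s0, s1, s2, s3, s6, s7} → {s0, s1, s2, s6, s7}.
Read 'a': {s0, s1, s2, s6, s7} → {s1, s2, s5, s6, s7}.
Read 'a': {s1, s2, s5, s6, s7} → {s0, s1, s2, s5, s6, s7}.
Read 'a': {s0, s1, s2, s5, s6, s7} → {s0, s1, s2, s5, s6, s7}.
Read 'b': {s0, s1, s2, s5, s6, s7} → {s0, s1, s2, s3, s6, s7}.
Read 'a': {s0, s1, s2, s3, s6, s7} → {s1, s2, s5, s6, s7}.
Read 'a': {s1, s2, s5, s6, s7} → {s0, s1, s2, s5, s6, s7}.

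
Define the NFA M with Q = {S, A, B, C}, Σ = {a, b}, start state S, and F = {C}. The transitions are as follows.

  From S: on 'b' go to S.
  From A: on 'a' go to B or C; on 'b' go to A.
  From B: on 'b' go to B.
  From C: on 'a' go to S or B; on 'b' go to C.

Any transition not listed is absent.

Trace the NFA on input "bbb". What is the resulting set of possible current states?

{S}

Start in {S}.
Read 'b': S→{S}; now {S}.
Read 'b': S→{S}; now {S}.
Read 'b': S→{S}; now {S}.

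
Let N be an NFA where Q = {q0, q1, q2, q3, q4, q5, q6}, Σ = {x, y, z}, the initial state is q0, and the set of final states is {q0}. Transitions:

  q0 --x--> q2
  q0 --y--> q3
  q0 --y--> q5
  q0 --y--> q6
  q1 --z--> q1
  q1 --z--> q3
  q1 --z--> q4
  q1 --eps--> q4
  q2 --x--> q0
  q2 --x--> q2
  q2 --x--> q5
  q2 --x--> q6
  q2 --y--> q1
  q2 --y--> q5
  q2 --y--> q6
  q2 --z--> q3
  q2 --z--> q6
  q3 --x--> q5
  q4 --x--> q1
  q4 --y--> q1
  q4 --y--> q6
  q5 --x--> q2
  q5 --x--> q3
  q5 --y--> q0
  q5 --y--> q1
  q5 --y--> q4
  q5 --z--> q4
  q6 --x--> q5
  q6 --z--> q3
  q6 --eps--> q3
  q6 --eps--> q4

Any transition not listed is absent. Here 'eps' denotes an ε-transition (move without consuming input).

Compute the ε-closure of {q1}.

Begin with {q1}.
ε-move q1 → q4; add q4.

{q1, q4}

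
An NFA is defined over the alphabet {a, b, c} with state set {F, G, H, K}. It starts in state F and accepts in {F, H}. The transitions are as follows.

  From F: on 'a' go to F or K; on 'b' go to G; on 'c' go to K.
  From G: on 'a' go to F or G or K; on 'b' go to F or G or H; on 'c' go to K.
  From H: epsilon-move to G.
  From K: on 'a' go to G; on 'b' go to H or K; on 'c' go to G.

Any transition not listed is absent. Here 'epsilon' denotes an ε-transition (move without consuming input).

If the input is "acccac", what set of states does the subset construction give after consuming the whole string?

{G, K}

Start in {F}.
Read 'a': {F} → {F, K}.
Read 'c': {F, K} → {G, K}.
Read 'c': {G, K} → {G, K}.
Read 'c': {G, K} → {G, K}.
Read 'a': {G, K} → {F, G, K}.
Read 'c': {F, G, K} → {G, K}.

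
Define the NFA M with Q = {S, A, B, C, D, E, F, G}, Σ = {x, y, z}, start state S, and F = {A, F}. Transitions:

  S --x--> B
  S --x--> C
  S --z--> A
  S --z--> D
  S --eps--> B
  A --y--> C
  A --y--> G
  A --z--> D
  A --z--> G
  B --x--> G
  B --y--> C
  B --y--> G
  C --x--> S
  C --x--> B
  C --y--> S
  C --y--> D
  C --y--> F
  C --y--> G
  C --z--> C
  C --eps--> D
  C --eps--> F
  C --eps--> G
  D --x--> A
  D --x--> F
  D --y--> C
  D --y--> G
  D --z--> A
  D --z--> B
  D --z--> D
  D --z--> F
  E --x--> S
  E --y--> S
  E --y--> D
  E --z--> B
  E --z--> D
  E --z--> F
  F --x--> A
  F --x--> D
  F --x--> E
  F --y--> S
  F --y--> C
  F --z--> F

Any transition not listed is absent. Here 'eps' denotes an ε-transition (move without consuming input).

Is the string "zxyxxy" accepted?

Yes

Start: ε-closure({S}) = {S, B}.
Read 'z': {S, B} → {A, D}.
Read 'x': {A, D} → {A, F}.
Read 'y': {A, F} → {S, B, C, D, F, G}.
Read 'x': {S, B, C, D, F, G} → {S, A, B, C, D, E, F, G}.
Read 'x': {S, A, B, C, D, E, F, G} → {S, A, B, C, D, E, F, G}.
Read 'y': {S, A, B, C, D, E, F, G} → {S, B, C, D, F, G}.
The final set {S, B, C, D, F, G} contains the accepting state F.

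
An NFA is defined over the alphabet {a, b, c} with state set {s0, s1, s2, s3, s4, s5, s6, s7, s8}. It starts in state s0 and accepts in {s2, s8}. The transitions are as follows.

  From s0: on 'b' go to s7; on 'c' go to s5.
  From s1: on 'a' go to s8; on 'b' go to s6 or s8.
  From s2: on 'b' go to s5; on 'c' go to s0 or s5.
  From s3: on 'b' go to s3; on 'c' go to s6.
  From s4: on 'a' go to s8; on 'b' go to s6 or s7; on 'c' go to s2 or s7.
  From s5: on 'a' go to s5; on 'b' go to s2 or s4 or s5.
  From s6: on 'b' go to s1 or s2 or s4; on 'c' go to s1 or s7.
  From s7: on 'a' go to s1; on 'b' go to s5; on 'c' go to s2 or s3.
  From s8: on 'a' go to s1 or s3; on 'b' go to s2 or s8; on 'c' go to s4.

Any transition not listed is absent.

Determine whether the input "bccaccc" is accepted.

Start in {s0}.
Read 'b': {s0} → {s7}.
Read 'c': {s7} → {s2, s3}.
Read 'c': {s2, s3} → {s0, s5, s6}.
Read 'a': {s0, s5, s6} → {s5}.
Read 'c': {s5} → ∅.
The set is empty and remains empty for the remaining 2 symbols.
The final set ∅ contains no accepting state.

No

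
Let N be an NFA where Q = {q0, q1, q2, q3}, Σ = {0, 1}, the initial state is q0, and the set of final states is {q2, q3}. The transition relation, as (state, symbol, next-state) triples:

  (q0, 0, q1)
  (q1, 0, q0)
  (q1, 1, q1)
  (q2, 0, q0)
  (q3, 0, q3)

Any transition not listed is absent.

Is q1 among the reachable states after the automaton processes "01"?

Start in {q0}.
Read '0': {q0} → {q1}.
Read '1': {q1} → {q1}.
State q1 is in {q1}.

Yes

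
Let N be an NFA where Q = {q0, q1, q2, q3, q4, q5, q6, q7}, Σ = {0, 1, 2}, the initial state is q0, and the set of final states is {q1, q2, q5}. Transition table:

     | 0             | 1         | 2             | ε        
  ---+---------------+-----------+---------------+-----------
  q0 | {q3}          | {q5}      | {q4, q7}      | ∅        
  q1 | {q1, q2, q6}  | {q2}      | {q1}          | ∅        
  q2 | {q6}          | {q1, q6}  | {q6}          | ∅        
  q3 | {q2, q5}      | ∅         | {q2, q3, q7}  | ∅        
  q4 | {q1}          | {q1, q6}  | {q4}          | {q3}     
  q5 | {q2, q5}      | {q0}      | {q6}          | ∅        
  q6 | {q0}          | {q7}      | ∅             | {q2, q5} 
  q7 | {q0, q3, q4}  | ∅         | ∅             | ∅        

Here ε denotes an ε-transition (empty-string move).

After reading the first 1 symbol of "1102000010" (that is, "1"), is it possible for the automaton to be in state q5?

Start in {q0}.
Read '1': {q0} → {q5}.
State q5 is in {q5}.

Yes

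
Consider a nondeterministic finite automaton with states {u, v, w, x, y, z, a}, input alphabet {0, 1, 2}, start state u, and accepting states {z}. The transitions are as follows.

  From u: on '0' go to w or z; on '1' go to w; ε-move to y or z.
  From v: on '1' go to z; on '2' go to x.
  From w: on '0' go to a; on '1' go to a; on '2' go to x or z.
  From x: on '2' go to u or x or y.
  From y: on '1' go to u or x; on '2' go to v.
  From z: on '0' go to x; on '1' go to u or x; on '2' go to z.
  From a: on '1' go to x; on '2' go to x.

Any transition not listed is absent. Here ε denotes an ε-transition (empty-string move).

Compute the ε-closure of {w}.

{w}

Begin with {w}.
No ε-moves leave this set, so the closure equals the set itself.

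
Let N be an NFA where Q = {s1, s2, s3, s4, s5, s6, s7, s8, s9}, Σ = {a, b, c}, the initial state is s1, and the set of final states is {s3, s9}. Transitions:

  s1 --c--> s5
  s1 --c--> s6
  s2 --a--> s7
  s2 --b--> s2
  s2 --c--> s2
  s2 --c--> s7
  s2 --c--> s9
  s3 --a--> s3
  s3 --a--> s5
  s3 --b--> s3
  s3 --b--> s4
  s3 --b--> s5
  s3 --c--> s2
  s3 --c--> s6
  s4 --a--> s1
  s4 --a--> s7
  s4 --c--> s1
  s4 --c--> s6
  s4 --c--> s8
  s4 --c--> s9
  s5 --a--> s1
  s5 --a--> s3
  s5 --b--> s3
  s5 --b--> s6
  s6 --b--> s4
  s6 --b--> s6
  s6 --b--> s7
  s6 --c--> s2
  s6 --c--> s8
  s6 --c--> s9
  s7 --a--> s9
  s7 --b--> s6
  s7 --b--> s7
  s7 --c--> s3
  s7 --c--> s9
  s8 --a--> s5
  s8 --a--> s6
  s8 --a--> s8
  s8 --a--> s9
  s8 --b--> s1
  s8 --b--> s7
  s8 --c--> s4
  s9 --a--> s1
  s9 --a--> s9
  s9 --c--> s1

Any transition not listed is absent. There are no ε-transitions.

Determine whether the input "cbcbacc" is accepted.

Yes

Start in {s1}.
Read 'c': {s1} → {s5, s6}.
Read 'b': {s5, s6} → {s3, s4, s6, s7}.
Read 'c': {s3, s4, s6, s7} → {s1, s2, s3, s6, s8, s9}.
Read 'b': {s1, s2, s3, s6, s8, s9} → {s1, s2, s3, s4, s5, s6, s7}.
Read 'a': {s1, s2, s3, s4, s5, s6, s7} → {s1, s3, s5, s7, s9}.
Read 'c': {s1, s3, s5, s7, s9} → {s1, s2, s3, s5, s6, s9}.
Read 'c': {s1, s2, s3, s5, s6, s9} → {s1, s2, s5, s6, s7, s8, s9}.
The final set {s1, s2, s5, s6, s7, s8, s9} contains the accepting state s9.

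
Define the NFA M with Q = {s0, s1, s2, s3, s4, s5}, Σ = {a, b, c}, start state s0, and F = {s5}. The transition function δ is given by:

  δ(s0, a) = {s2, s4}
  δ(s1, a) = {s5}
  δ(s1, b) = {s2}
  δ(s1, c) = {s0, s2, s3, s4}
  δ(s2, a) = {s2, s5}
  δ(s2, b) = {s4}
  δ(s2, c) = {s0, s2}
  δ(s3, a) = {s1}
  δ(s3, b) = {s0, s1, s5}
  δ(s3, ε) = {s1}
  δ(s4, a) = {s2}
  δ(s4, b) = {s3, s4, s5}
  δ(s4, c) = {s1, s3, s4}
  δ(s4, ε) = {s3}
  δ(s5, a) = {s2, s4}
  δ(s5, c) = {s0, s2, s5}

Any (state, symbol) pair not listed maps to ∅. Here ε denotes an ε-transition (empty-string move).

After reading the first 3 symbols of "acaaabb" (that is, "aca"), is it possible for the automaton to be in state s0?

Start in {s0}.
Read 'a': s0→{s2, s4}; union {s2, s4}; ε-closure = {s1, s2, s3, s4}.
Read 'c': s1→{s0, s2, s3, s4}, s2→{s0, s2}, s3→∅, s4→{s1, s3, s4}; now {s0, s1, s2, s3, s4}.
Read 'a': s0→{s2, s4}, s1→{s5}, s2→{s2, s5}, s3→{s1}, s4→{s2}; union {s1, s2, s4, s5}; ε-closure = {s1, s2, s3, s4, s5}.
State s0 is not in {s1, s2, s3, s4, s5}.

No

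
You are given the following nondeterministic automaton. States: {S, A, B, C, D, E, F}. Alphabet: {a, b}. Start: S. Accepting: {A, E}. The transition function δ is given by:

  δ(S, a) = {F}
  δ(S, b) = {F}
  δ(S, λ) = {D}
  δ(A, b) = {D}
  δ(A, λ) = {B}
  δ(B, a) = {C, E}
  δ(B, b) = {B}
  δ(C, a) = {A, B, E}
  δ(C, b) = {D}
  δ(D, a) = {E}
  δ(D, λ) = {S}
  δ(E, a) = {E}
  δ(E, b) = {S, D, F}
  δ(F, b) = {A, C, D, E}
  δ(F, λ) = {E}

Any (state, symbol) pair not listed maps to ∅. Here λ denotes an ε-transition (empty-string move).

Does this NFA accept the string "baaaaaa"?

Start: ε-closure({S}) = {S, D}.
Read 'b': {S, D} → {E, F}.
Read 'a': {E, F} → {E}.
Read 'a': {E} → {E}.
Read 'a': {E} → {E}.
Read 'a': {E} → {E}.
Read 'a': {E} → {E}.
Read 'a': {E} → {E}.
The final set {E} contains the accepting state E.

Yes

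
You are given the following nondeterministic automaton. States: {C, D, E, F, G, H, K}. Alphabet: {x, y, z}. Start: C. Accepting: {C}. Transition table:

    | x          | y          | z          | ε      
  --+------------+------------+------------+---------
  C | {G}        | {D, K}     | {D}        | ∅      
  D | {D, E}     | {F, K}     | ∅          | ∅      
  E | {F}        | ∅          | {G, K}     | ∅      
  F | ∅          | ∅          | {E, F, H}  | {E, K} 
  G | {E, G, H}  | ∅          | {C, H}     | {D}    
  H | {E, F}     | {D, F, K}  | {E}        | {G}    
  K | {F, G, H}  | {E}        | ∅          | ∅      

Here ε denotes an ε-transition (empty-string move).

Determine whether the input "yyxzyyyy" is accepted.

No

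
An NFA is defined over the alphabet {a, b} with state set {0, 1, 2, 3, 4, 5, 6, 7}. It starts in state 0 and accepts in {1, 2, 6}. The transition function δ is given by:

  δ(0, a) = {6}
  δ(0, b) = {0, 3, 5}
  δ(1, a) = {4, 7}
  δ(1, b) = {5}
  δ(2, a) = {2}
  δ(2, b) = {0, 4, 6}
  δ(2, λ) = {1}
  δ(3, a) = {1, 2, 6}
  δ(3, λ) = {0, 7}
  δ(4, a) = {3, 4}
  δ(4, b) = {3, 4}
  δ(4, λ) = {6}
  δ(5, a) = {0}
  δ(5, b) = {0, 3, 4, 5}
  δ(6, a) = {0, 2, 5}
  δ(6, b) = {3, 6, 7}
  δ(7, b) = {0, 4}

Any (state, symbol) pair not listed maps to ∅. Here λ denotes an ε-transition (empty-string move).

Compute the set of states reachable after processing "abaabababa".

Start in {0}.
Read 'a': 0→{6}; now {6}.
Read 'b': 6→{3, 6, 7}; union {3, 6, 7}; ε-closure = {0, 3, 6, 7}.
Read 'a': 0→{6}, 3→{1, 2, 6}, 6→{0, 2, 5}, 7→∅; now {0, 1, 2, 5, 6}.
Read 'a': 0→{6}, 1→{4, 7}, 2→{2}, 5→{0}, 6→{0, 2, 5}; union {0, 2, 4, 5, 6, 7}; ε-closure = {0, 1, 2, 4, 5, 6, 7}.
Read 'b': 0→{0, 3, 5}, 1→{5}, 2→{0, 4, 6}, 4→{3, 4}, 5→{0, 3, 4, 5}, 6→{3, 6, 7}, 7→{0, 4}; now {0, 3, 4, 5, 6, 7}.
Read 'a': 0→{6}, 3→{1, 2, 6}, 4→{3, 4}, 5→{0}, 6→{0, 2, 5}, 7→∅; union {0, 1, 2, 3, 4, 5, 6}; ε-closure = {0, 1, 2, 3, 4, 5, 6, 7}.
Read 'b': 0→{0, 3, 5}, 1→{5}, 2→{0, 4, 6}, 3→∅, 4→{3, 4}, 5→{0, 3, 4, 5}, 6→{3, 6, 7}, 7→{0, 4}; now {0, 3, 4, 5, 6, 7}.
Read 'a': 0→{6}, 3→{1, 2, 6}, 4→{3, 4}, 5→{0}, 6→{0, 2, 5}, 7→∅; union {0, 1, 2, 3, 4, 5, 6}; ε-closure = {0, 1, 2, 3, 4, 5, 6, 7}.
Read 'b': 0→{0, 3, 5}, 1→{5}, 2→{0, 4, 6}, 3→∅, 4→{3, 4}, 5→{0, 3, 4, 5}, 6→{3, 6, 7}, 7→{0, 4}; now {0, 3, 4, 5, 6, 7}.
Read 'a': 0→{6}, 3→{1, 2, 6}, 4→{3, 4}, 5→{0}, 6→{0, 2, 5}, 7→∅; union {0, 1, 2, 3, 4, 5, 6}; ε-closure = {0, 1, 2, 3, 4, 5, 6, 7}.

{0, 1, 2, 3, 4, 5, 6, 7}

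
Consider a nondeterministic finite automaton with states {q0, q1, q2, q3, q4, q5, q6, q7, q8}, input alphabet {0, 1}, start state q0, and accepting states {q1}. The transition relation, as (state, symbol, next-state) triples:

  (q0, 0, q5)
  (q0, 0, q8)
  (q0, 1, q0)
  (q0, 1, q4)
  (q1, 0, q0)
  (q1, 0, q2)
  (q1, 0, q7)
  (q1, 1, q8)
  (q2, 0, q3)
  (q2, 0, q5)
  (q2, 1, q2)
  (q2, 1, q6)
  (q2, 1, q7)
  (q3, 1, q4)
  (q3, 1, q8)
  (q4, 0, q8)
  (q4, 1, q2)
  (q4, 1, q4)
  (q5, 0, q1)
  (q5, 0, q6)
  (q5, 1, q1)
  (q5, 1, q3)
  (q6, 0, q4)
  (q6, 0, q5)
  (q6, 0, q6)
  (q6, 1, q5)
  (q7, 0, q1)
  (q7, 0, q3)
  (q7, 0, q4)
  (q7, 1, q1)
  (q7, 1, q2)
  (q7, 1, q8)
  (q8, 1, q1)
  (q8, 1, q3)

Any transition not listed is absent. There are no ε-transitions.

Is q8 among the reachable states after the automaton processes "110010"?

No

Start in {q0}.
Read '1': {q0} → {q0, q4}.
Read '1': {q0, q4} → {q0, q2, q4}.
Read '0': {q0, q2, q4} → {q3, q5, q8}.
Read '0': {q3, q5, q8} → {q1, q6}.
Read '1': {q1, q6} → {q5, q8}.
Read '0': {q5, q8} → {q1, q6}.
State q8 is not in {q1, q6}.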